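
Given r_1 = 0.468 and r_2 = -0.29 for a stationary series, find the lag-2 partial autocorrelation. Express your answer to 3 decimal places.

φ_{22} = (r_2 − r_1²) / (1 − r_1²)
r_1² = (0.468)² = 0.219024
Numerator = -0.29 − 0.2190 = -0.5090; denominator = 1 − 0.2190 = 0.7810
φ_{22} = -0.5090 / 0.7810 = -0.652

-0.652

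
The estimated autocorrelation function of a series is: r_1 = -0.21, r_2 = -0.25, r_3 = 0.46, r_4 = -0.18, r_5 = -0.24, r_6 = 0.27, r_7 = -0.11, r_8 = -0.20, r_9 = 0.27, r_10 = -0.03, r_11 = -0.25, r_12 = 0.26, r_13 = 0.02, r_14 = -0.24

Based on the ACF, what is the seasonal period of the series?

3

The largest autocorrelation is r_3 = 0.46, with weaker echoes at lags 6 (0.27), 9 (0.27) and 12 (0.26); the remaining lags stay at or below 0.02.
The dominant spike at lag 3 indicates a seasonal period of 3.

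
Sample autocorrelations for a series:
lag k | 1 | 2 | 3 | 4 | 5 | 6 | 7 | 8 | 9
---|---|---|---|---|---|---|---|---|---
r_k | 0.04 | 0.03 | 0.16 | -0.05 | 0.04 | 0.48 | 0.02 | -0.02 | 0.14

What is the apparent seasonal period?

The largest autocorrelation is r_6 = 0.48; the remaining lags stay at or below 0.16.
The dominant spike at lag 6 indicates a seasonal period of 6.

6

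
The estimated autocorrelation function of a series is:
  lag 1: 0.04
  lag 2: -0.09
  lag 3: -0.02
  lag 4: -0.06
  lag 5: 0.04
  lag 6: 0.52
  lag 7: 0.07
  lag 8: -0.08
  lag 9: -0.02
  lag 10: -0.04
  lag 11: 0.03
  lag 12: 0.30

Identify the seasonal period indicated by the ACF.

6

The largest autocorrelation is r_6 = 0.52, with a weaker echo at lag 12 (0.30); the remaining lags stay at or below 0.07.
The dominant spike at lag 6 indicates a seasonal period of 6.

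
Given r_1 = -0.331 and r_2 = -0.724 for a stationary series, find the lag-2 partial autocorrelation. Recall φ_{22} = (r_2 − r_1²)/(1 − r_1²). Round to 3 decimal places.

-0.936

φ_{22} = (r_2 − r_1²) / (1 − r_1²)
r_1² = (-0.331)² = 0.109561
Numerator = -0.724 − 0.1096 = -0.8336; denominator = 1 − 0.1096 = 0.8904
φ_{22} = -0.8336 / 0.8904 = -0.936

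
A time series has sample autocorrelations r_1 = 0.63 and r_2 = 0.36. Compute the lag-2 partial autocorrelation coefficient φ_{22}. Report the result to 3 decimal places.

-0.061

φ_{22} = (r_2 − r_1²) / (1 − r_1²)
r_1² = (0.63)² = 0.3969
Numerator = 0.36 − 0.3969 = -0.0369; denominator = 1 − 0.3969 = 0.6031
φ_{22} = -0.0369 / 0.6031 = -0.061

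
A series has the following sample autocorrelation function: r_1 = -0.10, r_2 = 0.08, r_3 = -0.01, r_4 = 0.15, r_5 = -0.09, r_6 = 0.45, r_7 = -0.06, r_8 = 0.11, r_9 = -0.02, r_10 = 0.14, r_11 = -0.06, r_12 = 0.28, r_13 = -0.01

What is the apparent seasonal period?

6

The largest autocorrelation is r_6 = 0.45, with a weaker echo at lag 12 (0.28); the remaining lags stay at or below 0.15.
The dominant spike at lag 6 indicates a seasonal period of 6.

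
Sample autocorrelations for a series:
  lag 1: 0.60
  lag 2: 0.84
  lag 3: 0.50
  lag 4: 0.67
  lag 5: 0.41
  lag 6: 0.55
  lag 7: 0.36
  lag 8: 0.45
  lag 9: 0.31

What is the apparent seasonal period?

The largest autocorrelation is r_2 = 0.84, with a weaker echo at lag 4 (0.67); the remaining lags stay at or below 0.60.
The dominant spike at lag 2 indicates a seasonal period of 2.

2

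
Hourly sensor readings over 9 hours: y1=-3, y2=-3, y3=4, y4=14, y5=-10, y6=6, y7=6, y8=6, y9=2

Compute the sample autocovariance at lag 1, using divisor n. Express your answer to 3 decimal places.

-13.911

Mean ȳ = (-3 − 3 + 4 + 14 − 10 + 6 + 6 + 6 + 2)/9 = 2.4444
Σ_{t=1}^{8}(y_t−ȳ)(y_{t+1}−ȳ) = -125.1975
γ_1 = -125.1975 / 9 = -13.911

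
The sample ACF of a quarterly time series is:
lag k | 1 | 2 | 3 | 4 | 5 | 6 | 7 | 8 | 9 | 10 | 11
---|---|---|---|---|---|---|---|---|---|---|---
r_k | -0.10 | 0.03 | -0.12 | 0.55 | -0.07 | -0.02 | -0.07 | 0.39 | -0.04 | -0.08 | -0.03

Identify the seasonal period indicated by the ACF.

The largest autocorrelation is r_4 = 0.55, with a weaker echo at lag 8 (0.39); the remaining lags stay at or below 0.03.
The dominant spike at lag 4 indicates a seasonal period of 4.

4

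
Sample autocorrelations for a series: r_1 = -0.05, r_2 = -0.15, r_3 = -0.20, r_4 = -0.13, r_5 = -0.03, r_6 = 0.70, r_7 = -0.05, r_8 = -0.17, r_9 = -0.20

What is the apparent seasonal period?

6

The largest autocorrelation is r_6 = 0.70; the remaining lags stay at or below -0.03.
The dominant spike at lag 6 indicates a seasonal period of 6.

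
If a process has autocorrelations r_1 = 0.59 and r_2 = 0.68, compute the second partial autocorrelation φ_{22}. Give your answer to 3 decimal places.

φ_{22} = (r_2 − r_1²) / (1 − r_1²)
r_1² = (0.59)² = 0.3481
Numerator = 0.68 − 0.3481 = 0.3319; denominator = 1 − 0.3481 = 0.6519
φ_{22} = 0.3319 / 0.6519 = 0.509

0.509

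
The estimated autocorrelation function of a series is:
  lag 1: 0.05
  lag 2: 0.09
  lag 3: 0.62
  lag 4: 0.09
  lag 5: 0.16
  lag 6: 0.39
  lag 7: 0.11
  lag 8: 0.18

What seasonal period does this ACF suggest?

3

The largest autocorrelation is r_3 = 0.62, with a weaker echo at lag 6 (0.39); the remaining lags stay at or below 0.18.
The dominant spike at lag 3 indicates a seasonal period of 3.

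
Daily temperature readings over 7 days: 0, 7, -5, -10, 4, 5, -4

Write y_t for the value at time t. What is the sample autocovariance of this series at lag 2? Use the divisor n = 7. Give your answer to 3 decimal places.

Mean ȳ = (0 + 7 − 5 − 10 + 4 + 5 − 4)/7 = -0.4286
Deviations: 0.4286, 7.4286, -4.5714, -9.5714, 4.4286, 5.4286, -3.5714
Σ_{t=1}^{5}(y_t−ȳ)(y_{t+2}−ȳ) = -161.0816
γ_2 = -161.0816 / 7 = -23.012

-23.012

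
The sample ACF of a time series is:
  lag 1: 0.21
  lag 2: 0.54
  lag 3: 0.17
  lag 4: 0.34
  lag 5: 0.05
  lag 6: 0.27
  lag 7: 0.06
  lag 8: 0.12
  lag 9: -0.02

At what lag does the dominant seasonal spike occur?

2

The largest autocorrelation is r_2 = 0.54, with weaker echoes at lags 4 (0.34) and 6 (0.27); the remaining lags stay at or below 0.21.
The dominant spike at lag 2 indicates a seasonal period of 2.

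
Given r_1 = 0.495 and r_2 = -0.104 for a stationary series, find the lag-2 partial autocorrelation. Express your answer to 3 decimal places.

-0.462

φ_{22} = (r_2 − r_1²) / (1 − r_1²)
r_1² = (0.495)² = 0.245025
Numerator = -0.104 − 0.2450 = -0.3490; denominator = 1 − 0.2450 = 0.7550
φ_{22} = -0.3490 / 0.7550 = -0.462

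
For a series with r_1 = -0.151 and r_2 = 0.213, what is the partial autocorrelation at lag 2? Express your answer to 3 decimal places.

φ_{22} = (r_2 − r_1²) / (1 − r_1²)
r_1² = (-0.151)² = 0.022801
Numerator = 0.213 − 0.0228 = 0.1902; denominator = 1 − 0.0228 = 0.9772
φ_{22} = 0.1902 / 0.9772 = 0.195

0.195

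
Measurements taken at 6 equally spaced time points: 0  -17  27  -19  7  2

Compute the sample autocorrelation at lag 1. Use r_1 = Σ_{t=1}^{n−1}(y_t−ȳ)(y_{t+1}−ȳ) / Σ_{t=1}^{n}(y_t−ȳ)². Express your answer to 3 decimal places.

-0.762

Mean ȳ = (0 − 17 + 27 − 19 + 7 + 2)/6 = 0.0000
Σ(y_t−ȳ)(y_{t+1}−ȳ) = (0.0000) + (-459.0000) + (-513.0000) + (-133.0000) + (14.0000) = -1091.0000
Denominator Σ(y_t−ȳ)² = 1432.0000
r_1 = -1091.0000 / 1432.0000 = -0.762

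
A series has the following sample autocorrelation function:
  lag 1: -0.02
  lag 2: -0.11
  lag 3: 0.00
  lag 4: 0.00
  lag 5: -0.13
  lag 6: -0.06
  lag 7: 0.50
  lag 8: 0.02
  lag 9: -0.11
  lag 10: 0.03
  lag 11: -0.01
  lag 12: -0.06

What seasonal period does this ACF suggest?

7

The largest autocorrelation is r_7 = 0.50; the remaining lags stay at or below 0.03.
The dominant spike at lag 7 indicates a seasonal period of 7.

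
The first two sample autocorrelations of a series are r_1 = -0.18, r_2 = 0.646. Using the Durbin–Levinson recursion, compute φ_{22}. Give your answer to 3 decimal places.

φ_{22} = (r_2 − r_1²) / (1 − r_1²)
r_1² = (-0.18)² = 0.0324
Numerator = 0.646 − 0.0324 = 0.6136; denominator = 1 − 0.0324 = 0.9676
φ_{22} = 0.6136 / 0.9676 = 0.634

0.634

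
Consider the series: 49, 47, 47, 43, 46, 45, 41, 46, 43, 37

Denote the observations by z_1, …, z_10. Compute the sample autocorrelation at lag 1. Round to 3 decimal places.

0.131

Mean z̄ = (49 + 47 + 47 + 43 + 46 + 45 + 41 + 46 + 43 + 37)/10 = 44.4000
Numerator Σ_{t=1}^{9}(z_t−z̄)(z_{t+1}−z̄) = 14.4400
Denominator Σ(z_t−z̄)² = 110.4000
r_1 = 14.4400 / 110.4000 = 0.131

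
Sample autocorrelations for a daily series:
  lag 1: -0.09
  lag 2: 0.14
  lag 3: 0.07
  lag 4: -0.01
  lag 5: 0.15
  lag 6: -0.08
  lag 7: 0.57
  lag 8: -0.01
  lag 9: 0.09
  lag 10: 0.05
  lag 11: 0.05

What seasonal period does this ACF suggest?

7

The largest autocorrelation is r_7 = 0.57; the remaining lags stay at or below 0.15.
The dominant spike at lag 7 indicates a seasonal period of 7.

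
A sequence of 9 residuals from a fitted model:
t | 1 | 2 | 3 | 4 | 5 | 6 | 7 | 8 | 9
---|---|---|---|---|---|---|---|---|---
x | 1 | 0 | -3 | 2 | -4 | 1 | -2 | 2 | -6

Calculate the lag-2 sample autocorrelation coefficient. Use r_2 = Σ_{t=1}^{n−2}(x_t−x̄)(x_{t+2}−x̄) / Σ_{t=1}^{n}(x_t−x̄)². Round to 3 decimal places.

Mean x̄ = (1 + 0 − 3 + 2 − 4 + 1 − 2 + 2 − 6)/9 = -1.0000
Numerator Σ_{t=1}^{7}(x_t−x̄)(x_{t+2}−x̄) = 25.0000
Denominator Σ(x_t−x̄)² = 66.0000
r_2 = 25.0000 / 66.0000 = 0.379

0.379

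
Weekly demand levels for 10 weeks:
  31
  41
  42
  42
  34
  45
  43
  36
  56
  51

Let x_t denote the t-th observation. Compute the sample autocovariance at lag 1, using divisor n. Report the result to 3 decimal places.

Mean x̄ = (31 + 41 + 42 + 42 + 34 + 45 + 43 + 36 + 56 + 51)/10 = 42.1000
Σ_{t=1}^{9}(x_t−x̄)(x_{t+1}−x̄) = 25.6900
γ_1 = 25.6900 / 10 = 2.569

2.569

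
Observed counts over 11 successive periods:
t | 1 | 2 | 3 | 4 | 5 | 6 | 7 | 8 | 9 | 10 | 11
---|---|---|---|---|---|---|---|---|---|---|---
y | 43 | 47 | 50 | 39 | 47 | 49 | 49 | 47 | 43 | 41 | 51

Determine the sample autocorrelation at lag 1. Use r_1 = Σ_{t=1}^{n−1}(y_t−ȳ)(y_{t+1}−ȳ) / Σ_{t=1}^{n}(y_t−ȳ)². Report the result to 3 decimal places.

-0.208

Mean ȳ = (43 + 47 + 50 + 39 + 47 + 49 + 49 + 47 + 43 + 41 + 51)/11 = 46.0000
Numerator Σ_{t=1}^{10}(y_t−ȳ)(y_{t+1}−ȳ) = -32.0000
Denominator Σ(y_t−ȳ)² = 154.0000
r_1 = -32.0000 / 154.0000 = -0.208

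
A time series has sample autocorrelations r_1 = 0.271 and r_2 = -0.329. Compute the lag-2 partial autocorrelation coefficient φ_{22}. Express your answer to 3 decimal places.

-0.434

φ_{22} = (r_2 − r_1²) / (1 − r_1²)
r_1² = (0.271)² = 0.073441
Numerator = -0.329 − 0.0734 = -0.4024; denominator = 1 − 0.0734 = 0.9266
φ_{22} = -0.4024 / 0.9266 = -0.434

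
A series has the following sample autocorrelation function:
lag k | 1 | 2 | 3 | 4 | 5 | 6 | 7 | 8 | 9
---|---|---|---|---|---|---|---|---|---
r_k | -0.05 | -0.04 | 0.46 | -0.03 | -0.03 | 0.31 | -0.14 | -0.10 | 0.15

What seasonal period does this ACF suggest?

The largest autocorrelation is r_3 = 0.46, with weaker echoes at lags 6 (0.31) and 9 (0.15); the remaining lags stay at or below -0.03.
The dominant spike at lag 3 indicates a seasonal period of 3.

3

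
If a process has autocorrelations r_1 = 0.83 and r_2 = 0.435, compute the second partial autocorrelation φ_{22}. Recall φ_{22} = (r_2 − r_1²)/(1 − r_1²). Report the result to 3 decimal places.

-0.816

φ_{22} = (r_2 − r_1²) / (1 − r_1²)
r_1² = (0.83)² = 0.6889
Numerator = 0.435 − 0.6889 = -0.2539; denominator = 1 − 0.6889 = 0.3111
φ_{22} = -0.2539 / 0.3111 = -0.816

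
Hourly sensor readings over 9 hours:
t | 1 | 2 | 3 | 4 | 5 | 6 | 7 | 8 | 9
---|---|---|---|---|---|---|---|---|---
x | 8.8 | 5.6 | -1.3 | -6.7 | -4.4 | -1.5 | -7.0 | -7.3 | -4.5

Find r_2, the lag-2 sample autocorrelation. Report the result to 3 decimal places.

-0.041

Mean x̄ = (8.8 + 5.6 − 1.3 − 6.7 − 4.4 − 1.5 − 7.0 − 7.3 − 4.5)/9 = -2.0333
Σ(x_t−x̄)(x_{t+2}−x̄) = (7.9444) + (-35.6222) + (-1.7356) + (-2.4889) + (11.7544) + (-2.8089) + (12.2511) = -10.7056
Denominator Σ(x_t−x̄)² = 262.3200
r_2 = -10.7056 / 262.3200 = -0.041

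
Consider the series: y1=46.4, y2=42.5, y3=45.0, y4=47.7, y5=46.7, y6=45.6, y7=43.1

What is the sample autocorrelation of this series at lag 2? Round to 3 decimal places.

Mean ȳ = (46.4 + 42.5 + 45.0 + 47.7 + 46.7 + 45.6 + 43.1)/7 = 45.2857
Deviations from mean: 1.1143, -2.7857, -0.2857, 2.4143, 1.4143, 0.3143, -2.1857
Numerator Σ_{t=1}^{5}(y_t−ȳ)(y_{t+2}−ȳ) = -9.7804
Denominator Σ(y_t−ȳ)² = 21.7886
r_2 = -9.7804 / 21.7886 = -0.449

-0.449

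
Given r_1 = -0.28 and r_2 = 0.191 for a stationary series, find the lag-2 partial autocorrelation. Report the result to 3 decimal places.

φ_{22} = (r_2 − r_1²) / (1 − r_1²)
r_1² = (-0.28)² = 0.0784
Numerator = 0.191 − 0.0784 = 0.1126; denominator = 1 − 0.0784 = 0.9216
φ_{22} = 0.1126 / 0.9216 = 0.122

0.122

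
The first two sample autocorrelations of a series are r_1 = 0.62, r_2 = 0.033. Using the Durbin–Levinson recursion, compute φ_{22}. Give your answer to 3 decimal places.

φ_{22} = (r_2 − r_1²) / (1 − r_1²)
r_1² = (0.62)² = 0.3844
Numerator = 0.033 − 0.3844 = -0.3514; denominator = 1 − 0.3844 = 0.6156
φ_{22} = -0.3514 / 0.6156 = -0.571

-0.571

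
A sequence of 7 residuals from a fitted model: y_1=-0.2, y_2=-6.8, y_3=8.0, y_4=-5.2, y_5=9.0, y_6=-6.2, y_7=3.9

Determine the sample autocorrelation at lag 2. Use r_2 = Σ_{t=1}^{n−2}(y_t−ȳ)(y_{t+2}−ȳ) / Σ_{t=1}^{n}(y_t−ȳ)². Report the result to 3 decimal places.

0.622

Mean ȳ = (-0.2 − 6.8 + 8.0 − 5.2 + 9.0 − 6.2 + 3.9)/7 = 0.3571
Deviations from mean: -0.5571, -7.1571, 7.6429, -5.5571, 8.6429, -6.5571, 3.5429
Σ(y_t−ȳ)(y_{t+2}−ȳ) = (-4.2582) + (39.7733) + (66.0561) + (36.4390) + (30.6204) = 168.6306
Denominator Σ(y_t−ȳ)² = 271.0771
r_2 = 168.6306 / 271.0771 = 0.622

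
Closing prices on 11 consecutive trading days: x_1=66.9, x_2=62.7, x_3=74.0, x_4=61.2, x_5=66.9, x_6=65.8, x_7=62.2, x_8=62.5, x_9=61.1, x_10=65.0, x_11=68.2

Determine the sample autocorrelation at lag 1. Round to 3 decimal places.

-0.338

Mean x̄ = (66.9 + 62.7 + 74.0 + 61.2 + 66.9 + 65.8 + 62.2 + 62.5 + 61.1 + 65.0 + 68.2)/11 = 65.1364
Numerator Σ_{t=1}^{10}(x_t−x̄)(x_{t+1}−x̄) = -49.9877
Denominator Σ(x_t−x̄)² = 147.9255
r_1 = -49.9877 / 147.9255 = -0.338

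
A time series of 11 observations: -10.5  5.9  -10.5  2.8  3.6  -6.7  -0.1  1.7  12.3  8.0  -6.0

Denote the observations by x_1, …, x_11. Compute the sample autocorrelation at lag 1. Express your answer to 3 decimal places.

-0.167

Mean x̄ = (-10.5 + 5.9 − 10.5 + 2.8 + 3.6 − 6.7 − 0.1 + 1.7 + 12.3 + 8.0 − 6.0)/11 = 0.0455
Numerator Σ_{t=1}^{10}(x_t−x̄)(x_{t+1}−x̄) = -96.3048
Denominator Σ(x_t−x̄)² = 575.1673
r_1 = -96.3048 / 575.1673 = -0.167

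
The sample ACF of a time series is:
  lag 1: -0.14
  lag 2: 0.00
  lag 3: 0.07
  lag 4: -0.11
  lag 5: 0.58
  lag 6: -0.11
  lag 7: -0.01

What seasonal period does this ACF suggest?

The largest autocorrelation is r_5 = 0.58; the remaining lags stay at or below 0.07.
The dominant spike at lag 5 indicates a seasonal period of 5.

5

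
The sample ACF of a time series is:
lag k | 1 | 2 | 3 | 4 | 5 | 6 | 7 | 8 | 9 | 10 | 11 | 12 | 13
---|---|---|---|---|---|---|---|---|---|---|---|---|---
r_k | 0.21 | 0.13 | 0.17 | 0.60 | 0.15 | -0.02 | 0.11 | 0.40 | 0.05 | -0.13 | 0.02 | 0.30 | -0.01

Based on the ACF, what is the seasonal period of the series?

The largest autocorrelation is r_4 = 0.60, with weaker echoes at lags 8 (0.40) and 12 (0.30); the remaining lags stay at or below 0.21. The elevated value at lag 1 (0.21), dropping to 0.13 at lag 2, reflects decaying short-term dependence rather than seasonality.
The dominant spike at lag 4 indicates a seasonal period of 4.

4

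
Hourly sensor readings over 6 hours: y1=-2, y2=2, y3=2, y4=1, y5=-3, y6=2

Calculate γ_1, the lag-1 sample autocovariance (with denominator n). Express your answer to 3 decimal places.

Mean ȳ = (-2 + 2 + 2 + 1 − 3 + 2)/6 = 0.3333
Σ_{t=1}^{5}(y_t−ȳ)(y_{t+1}−ȳ) = -7.7778
γ_1 = -7.7778 / 6 = -1.296

-1.296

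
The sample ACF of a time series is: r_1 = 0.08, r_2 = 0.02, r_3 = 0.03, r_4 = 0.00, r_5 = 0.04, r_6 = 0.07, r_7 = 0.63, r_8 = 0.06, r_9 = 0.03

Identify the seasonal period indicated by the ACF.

7

The largest autocorrelation is r_7 = 0.63; the remaining lags stay at or below 0.08.
The dominant spike at lag 7 indicates a seasonal period of 7.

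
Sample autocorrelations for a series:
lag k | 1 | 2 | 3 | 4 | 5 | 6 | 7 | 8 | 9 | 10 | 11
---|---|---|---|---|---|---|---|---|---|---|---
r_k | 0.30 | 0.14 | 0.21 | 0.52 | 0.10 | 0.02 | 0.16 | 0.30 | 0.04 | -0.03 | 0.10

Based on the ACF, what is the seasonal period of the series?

The largest autocorrelation is r_4 = 0.52; the remaining lags stay at or below 0.30. The elevated value at lag 1 (0.30), dropping to 0.14 at lag 2, reflects decaying short-term dependence rather than seasonality.
The dominant spike at lag 4 indicates a seasonal period of 4.

4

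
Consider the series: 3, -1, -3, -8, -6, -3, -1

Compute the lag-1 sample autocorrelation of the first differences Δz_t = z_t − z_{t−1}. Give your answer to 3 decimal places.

0.307

First differences Δz: -4, -2, -5, 2, 3, 2
Mean of differences = -0.6667
Numerator Σ(Δz_t−Δz̄)(Δz_{t+1}−Δz̄) = 18.2222
Denominator Σ(Δz_t−Δz̄)² = 59.3333
r_1(Δz) = 18.2222 / 59.3333 = 0.307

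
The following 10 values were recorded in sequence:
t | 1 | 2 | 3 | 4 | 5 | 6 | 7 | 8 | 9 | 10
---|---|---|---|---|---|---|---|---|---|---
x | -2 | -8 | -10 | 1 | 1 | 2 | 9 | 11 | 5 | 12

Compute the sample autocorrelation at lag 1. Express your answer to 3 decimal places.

0.586

Mean x̄ = (-2 − 8 − 10 + 1 + 1 + 2 + 9 + 11 + 5 + 12)/10 = 2.1000
Numerator Σ_{t=1}^{9}(x_t−x̄)(x_{t+1}−x̄) = 293.4900
Denominator Σ(x_t−x̄)² = 500.9000
r_1 = 293.4900 / 500.9000 = 0.586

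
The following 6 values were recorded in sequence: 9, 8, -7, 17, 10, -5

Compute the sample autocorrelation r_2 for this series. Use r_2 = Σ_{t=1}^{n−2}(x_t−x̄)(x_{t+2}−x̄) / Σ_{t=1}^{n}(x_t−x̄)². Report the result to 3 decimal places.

-0.440

Mean x̄ = (9 + 8 − 7 + 17 + 10 − 5)/6 = 5.3333
Deviations from mean: 3.6667, 2.6667, -12.3333, 11.6667, 4.6667, -10.3333
Σ(x_t−x̄)(x_{t+2}−x̄) = (-45.2222) + (31.1111) + (-57.5556) + (-120.5556) = -192.2222
Denominator Σ(x_t−x̄)² = 437.3333
r_2 = -192.2222 / 437.3333 = -0.440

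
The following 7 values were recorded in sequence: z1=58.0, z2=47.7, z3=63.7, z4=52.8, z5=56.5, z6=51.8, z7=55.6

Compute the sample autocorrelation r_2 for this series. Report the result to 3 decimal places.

Mean z̄ = (58.0 + 47.7 + 63.7 + 52.8 + 56.5 + 51.8 + 55.6)/7 = 55.1571
Deviations from mean: 2.8429, -7.4571, 8.5429, -2.3571, 1.3429, -3.3571, 0.4429
Numerator Σ_{t=1}^{5}(z_t−z̄)(z_{t+2}−z̄) = 61.8435
Denominator Σ(z_t−z̄)² = 155.4971
r_2 = 61.8435 / 155.4971 = 0.398

0.398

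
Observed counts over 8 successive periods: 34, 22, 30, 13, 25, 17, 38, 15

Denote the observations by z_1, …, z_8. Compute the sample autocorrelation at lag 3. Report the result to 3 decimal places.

Mean z̄ = (34 + 22 + 30 + 13 + 25 + 17 + 38 + 15)/8 = 24.2500
Deviations from mean: 9.7500, -2.2500, 5.7500, -11.2500, 0.7500, -7.2500, 13.7500, -9.2500
Σ(z_t−z̄)(z_{t+3}−z̄) = (-109.6875) + (-1.6875) + (-41.6875) + (-154.6875) + (-6.9375) = -314.6875
Denominator Σ(z_t−z̄)² = 587.5000
r_3 = -314.6875 / 587.5000 = -0.536

-0.536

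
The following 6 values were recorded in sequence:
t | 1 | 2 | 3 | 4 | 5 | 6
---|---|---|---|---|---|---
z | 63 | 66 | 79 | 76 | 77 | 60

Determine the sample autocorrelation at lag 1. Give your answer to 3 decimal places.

0.045

Mean z̄ = (63 + 66 + 79 + 76 + 77 + 60)/6 = 70.1667
Σ(z_t−z̄)(z_{t+1}−z̄) = (29.8611) + (-36.8056) + (51.5278) + (39.8611) + (-69.4722) = 14.9722
Denominator Σ(z_t−z̄)² = 330.8333
r_1 = 14.9722 / 330.8333 = 0.045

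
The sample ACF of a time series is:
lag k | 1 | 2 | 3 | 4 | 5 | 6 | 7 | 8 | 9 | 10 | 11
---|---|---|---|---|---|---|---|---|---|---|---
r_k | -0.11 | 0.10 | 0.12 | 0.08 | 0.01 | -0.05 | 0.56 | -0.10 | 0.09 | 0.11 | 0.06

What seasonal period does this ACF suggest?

The largest autocorrelation is r_7 = 0.56; the remaining lags stay at or below 0.12.
The dominant spike at lag 7 indicates a seasonal period of 7.

7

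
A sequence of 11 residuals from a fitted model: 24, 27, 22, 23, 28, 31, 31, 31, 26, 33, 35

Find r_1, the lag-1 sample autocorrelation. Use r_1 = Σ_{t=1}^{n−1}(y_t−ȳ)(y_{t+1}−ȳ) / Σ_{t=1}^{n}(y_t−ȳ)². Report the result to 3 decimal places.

0.422

Mean ȳ = (24 + 27 + 22 + 23 + 28 + 31 + 31 + 31 + 26 + 33 + 35)/11 = 28.2727
Numerator Σ_{t=1}^{10}(y_t−ȳ)(y_{t+1}−ȳ) = 76.9256
Denominator Σ(y_t−ȳ)² = 182.1818
r_1 = 76.9256 / 182.1818 = 0.422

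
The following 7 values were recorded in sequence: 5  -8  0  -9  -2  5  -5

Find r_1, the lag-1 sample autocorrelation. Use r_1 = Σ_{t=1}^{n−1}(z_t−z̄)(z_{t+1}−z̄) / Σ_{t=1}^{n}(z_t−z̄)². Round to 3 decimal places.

Mean z̄ = (5 − 8 + 0 − 9 − 2 + 5 − 5)/7 = -2.0000
Deviations from mean: 7.0000, -6.0000, 2.0000, -7.0000, 0.0000, 7.0000, -3.0000
Σ(z_t−z̄)(z_{t+1}−z̄) = (-42.0000) + (-12.0000) + (-14.0000) + (0.0000) + (0.0000) + (-21.0000) = -89.0000
Denominator Σ(z_t−z̄)² = 196.0000
r_1 = -89.0000 / 196.0000 = -0.454

-0.454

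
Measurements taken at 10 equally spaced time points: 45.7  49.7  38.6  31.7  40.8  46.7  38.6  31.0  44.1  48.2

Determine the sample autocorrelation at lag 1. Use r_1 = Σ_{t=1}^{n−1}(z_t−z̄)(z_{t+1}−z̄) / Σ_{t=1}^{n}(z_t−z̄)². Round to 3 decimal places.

Mean z̄ = (45.7 + 49.7 + 38.6 + 31.7 + 40.8 + 46.7 + 38.6 + 31.0 + 44.1 + 48.2)/10 = 41.5100
Numerator Σ_{t=1}^{9}(z_t−z̄)(z_{t+1}−z̄) = 47.8979
Denominator Σ(z_t−z̄)² = 387.1690
r_1 = 47.8979 / 387.1690 = 0.124

0.124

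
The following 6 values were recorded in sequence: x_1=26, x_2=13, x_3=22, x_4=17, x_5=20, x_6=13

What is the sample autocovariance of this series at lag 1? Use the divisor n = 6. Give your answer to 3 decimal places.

-12.708

Mean x̄ = (26 + 13 + 22 + 17 + 20 + 13)/6 = 18.5000
Σ_{t=1}^{5}(x_t−x̄)(x_{t+1}−x̄) = -76.2500
γ_1 = -76.2500 / 6 = -12.708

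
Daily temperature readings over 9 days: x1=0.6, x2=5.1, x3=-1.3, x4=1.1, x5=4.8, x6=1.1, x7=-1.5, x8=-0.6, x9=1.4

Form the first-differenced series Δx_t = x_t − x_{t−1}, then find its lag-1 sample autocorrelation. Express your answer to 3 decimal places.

-0.372

First differences Δx: 4.5, -6.4, 2.4, 3.7, -3.7, -2.6, 0.9, 2.0
Mean of differences = 0.1000
Numerator Σ(Δx_t−Δx̄)(Δx_{t+1}−Δx̄) = -39.3300
Denominator Σ(Δx_t−Δx̄)² = 105.8400
r_1(Δx) = -39.3300 / 105.8400 = -0.372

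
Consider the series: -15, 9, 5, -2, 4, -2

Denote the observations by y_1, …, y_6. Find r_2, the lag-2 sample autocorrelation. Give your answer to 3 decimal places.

-0.193

Mean ȳ = (-15 + 9 + 5 − 2 + 4 − 2)/6 = -0.1667
Deviations from mean: -14.8333, 9.1667, 5.1667, -1.8333, 4.1667, -1.8333
Numerator Σ_{t=1}^{4}(y_t−ȳ)(y_{t+2}−ȳ) = -68.5556
Denominator Σ(y_t−ȳ)² = 354.8333
r_2 = -68.5556 / 354.8333 = -0.193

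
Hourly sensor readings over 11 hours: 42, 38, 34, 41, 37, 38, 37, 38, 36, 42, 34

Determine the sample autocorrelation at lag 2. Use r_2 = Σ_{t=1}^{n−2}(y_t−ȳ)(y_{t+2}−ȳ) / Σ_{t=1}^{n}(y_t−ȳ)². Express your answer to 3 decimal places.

Mean ȳ = (42 + 38 + 34 + 41 + 37 + 38 + 37 + 38 + 36 + 42 + 34)/11 = 37.9091
Numerator Σ_{t=1}^{9}(y_t−ȳ)(y_{t+2}−ȳ) = -1.4711
Denominator Σ(y_t−ȳ)² = 78.9091
r_2 = -1.4711 / 78.9091 = -0.019

-0.019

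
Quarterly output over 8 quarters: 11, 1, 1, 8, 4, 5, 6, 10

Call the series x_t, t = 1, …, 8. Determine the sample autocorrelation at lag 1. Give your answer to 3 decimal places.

Mean x̄ = (11 + 1 + 1 + 8 + 4 + 5 + 6 + 10)/8 = 5.7500
Deviations from mean: 5.2500, -4.7500, -4.7500, 2.2500, -1.7500, -0.7500, 0.2500, 4.2500
Σ(x_t−x̄)(x_{t+1}−x̄) = (-24.9375) + (22.5625) + (-10.6875) + (-3.9375) + (1.3125) + (-0.1875) + (1.0625) = -14.8125
Denominator Σ(x_t−x̄)² = 99.5000
r_1 = -14.8125 / 99.5000 = -0.149

-0.149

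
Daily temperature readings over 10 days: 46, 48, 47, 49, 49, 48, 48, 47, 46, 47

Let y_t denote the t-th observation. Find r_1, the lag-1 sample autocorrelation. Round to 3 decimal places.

0.262

Mean ȳ = (46 + 48 + 47 + 49 + 49 + 48 + 48 + 47 + 46 + 47)/10 = 47.5000
Numerator Σ_{t=1}^{9}(y_t−ȳ)(y_{t+1}−ȳ) = 2.7500
Denominator Σ(y_t−ȳ)² = 10.5000
r_1 = 2.7500 / 10.5000 = 0.262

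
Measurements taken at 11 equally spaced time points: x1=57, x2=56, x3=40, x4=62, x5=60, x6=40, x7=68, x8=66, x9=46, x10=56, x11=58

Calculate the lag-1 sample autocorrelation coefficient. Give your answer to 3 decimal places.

Mean x̄ = (57 + 56 + 40 + 62 + 60 + 40 + 68 + 66 + 46 + 56 + 58)/11 = 55.3636
Numerator Σ_{t=1}^{10}(x_t−x̄)(x_{t+1}−x̄) = -314.7686
Denominator Σ(x_t−x̄)² = 908.5455
r_1 = -314.7686 / 908.5455 = -0.346

-0.346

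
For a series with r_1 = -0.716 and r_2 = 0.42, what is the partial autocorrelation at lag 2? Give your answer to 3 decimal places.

φ_{22} = (r_2 − r_1²) / (1 − r_1²)
r_1² = (-0.716)² = 0.512656
Numerator = 0.42 − 0.5127 = -0.0927; denominator = 1 − 0.5127 = 0.4873
φ_{22} = -0.0927 / 0.4873 = -0.190

-0.190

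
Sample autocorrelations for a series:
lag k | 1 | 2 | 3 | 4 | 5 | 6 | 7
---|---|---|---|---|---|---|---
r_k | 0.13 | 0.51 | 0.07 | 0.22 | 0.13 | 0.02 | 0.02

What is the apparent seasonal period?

The largest autocorrelation is r_2 = 0.51, with a weaker echo at lag 4 (0.22); the remaining lags stay at or below 0.13.
The dominant spike at lag 2 indicates a seasonal period of 2.

2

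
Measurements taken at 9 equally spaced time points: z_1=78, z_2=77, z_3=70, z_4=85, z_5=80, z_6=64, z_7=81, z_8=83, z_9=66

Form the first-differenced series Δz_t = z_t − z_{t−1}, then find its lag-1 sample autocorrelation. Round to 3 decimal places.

First differences Δz: -1, -7, 15, -5, -16, 17, 2, -17
Mean of differences = -1.5000
Numerator Σ(Δz_t−Δz̄)(Δz_{t+1}−Δz̄) = -358.2500
Denominator Σ(Δz_t−Δz̄)² = 1120.0000
r_1(Δz) = -358.2500 / 1120.0000 = -0.320

-0.320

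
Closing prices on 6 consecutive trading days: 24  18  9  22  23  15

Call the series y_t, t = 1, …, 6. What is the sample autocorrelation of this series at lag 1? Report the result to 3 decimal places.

-0.189

Mean ȳ = (24 + 18 + 9 + 22 + 23 + 15)/6 = 18.5000
Σ(y_t−ȳ)(y_{t+1}−ȳ) = (-2.7500) + (4.7500) + (-33.2500) + (15.7500) + (-15.7500) = -31.2500
Denominator Σ(y_t−ȳ)² = 165.5000
r_1 = -31.2500 / 165.5000 = -0.189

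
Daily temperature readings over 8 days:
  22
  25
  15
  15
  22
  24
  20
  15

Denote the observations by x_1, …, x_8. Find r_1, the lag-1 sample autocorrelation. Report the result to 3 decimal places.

0.066

Mean x̄ = (22 + 25 + 15 + 15 + 22 + 24 + 20 + 15)/8 = 19.7500
Deviations from mean: 2.2500, 5.2500, -4.7500, -4.7500, 2.2500, 4.2500, 0.2500, -4.7500
Σ(x_t−x̄)(x_{t+1}−x̄) = (11.8125) + (-24.9375) + (22.5625) + (-10.6875) + (9.5625) + (1.0625) + (-1.1875) = 8.1875
Denominator Σ(x_t−x̄)² = 123.5000
r_1 = 8.1875 / 123.5000 = 0.066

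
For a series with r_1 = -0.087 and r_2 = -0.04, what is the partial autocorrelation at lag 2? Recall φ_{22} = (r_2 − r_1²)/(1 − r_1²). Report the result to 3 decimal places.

-0.048

φ_{22} = (r_2 − r_1²) / (1 − r_1²)
r_1² = (-0.087)² = 0.007569
Numerator = -0.04 − 0.0076 = -0.0476; denominator = 1 − 0.0076 = 0.9924
φ_{22} = -0.0476 / 0.9924 = -0.048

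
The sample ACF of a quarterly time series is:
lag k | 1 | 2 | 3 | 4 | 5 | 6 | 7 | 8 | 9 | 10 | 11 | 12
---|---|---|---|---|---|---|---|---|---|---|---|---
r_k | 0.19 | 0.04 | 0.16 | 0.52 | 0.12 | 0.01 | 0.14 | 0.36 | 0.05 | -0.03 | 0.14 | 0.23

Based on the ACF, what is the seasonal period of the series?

4

The largest autocorrelation is r_4 = 0.52, with weaker echoes at lags 8 (0.36) and 12 (0.23); the remaining lags stay at or below 0.19.
The dominant spike at lag 4 indicates a seasonal period of 4.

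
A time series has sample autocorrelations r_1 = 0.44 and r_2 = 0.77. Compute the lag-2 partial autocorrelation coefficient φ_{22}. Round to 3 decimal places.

0.715

φ_{22} = (r_2 − r_1²) / (1 − r_1²)
r_1² = (0.44)² = 0.1936
Numerator = 0.77 − 0.1936 = 0.5764; denominator = 1 − 0.1936 = 0.8064
φ_{22} = 0.5764 / 0.8064 = 0.715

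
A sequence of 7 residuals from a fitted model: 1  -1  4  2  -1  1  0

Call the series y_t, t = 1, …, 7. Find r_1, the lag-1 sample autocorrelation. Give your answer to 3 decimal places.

Mean ȳ = (1 − 1 + 4 + 2 − 1 + 1 + 0)/7 = 0.8571
Σ(y_t−ȳ)(y_{t+1}−ȳ) = (-0.2653) + (-5.8367) + (3.5918) + (-2.1224) + (-0.2653) + (-0.1224) = -5.0204
Denominator Σ(y_t−ȳ)² = 18.8571
r_1 = -5.0204 / 18.8571 = -0.266

-0.266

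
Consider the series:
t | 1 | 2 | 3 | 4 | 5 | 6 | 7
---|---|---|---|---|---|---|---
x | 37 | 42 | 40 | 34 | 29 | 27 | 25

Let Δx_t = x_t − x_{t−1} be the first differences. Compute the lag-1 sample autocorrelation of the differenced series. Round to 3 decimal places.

First differences Δx: 5, -2, -6, -5, -2, -2
Mean of differences = -2.0000
Numerator Σ(Δx_t−Δx̄)(Δx_{t+1}−Δx̄) = 12.0000
Denominator Σ(Δx_t−Δx̄)² = 74.0000
r_1(Δx) = 12.0000 / 74.0000 = 0.162

0.162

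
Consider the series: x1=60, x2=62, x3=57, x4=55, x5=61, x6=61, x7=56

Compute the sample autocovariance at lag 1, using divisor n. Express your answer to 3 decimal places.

Mean x̄ = (60 + 62 + 57 + 55 + 61 + 61 + 56)/7 = 58.8571
Deviations: 1.1429, 3.1429, -1.8571, -3.8571, 2.1429, 2.1429, -2.8571
Σ_{t=1}^{6}(x_t−x̄)(x_{t+1}−x̄) = -4.8776
γ_1 = -4.8776 / 7 = -0.697

-0.697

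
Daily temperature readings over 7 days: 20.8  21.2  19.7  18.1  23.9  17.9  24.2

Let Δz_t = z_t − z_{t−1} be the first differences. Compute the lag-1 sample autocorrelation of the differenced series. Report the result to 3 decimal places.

First differences Δz: 0.4, -1.5, -1.6, 5.8, -6.0, 6.3
Mean of differences = 0.5667
Numerator Σ(Δz_t−Δz̄)(Δz_{t+1}−Δz̄) = -78.5311
Denominator Σ(Δz_t−Δz̄)² = 112.3733
r_1(Δz) = -78.5311 / 112.3733 = -0.699

-0.699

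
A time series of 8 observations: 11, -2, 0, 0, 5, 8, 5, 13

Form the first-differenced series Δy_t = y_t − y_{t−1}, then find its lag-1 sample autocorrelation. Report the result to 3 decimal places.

First differences Δy: -13, 2, 0, 5, 3, -3, 8
Mean of differences = 0.2857
Numerator Σ(Δy_t−Δȳ)(Δy_{t+1}−Δȳ) = -46.0816
Denominator Σ(Δy_t−Δȳ)² = 279.4286
r_1(Δy) = -46.0816 / 279.4286 = -0.165

-0.165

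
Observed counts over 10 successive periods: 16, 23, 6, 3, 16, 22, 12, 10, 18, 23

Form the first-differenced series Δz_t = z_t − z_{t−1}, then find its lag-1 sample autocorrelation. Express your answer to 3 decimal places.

First differences Δz: 7, -17, -3, 13, 6, -10, -2, 8, 5
Mean of differences = 0.7778
Numerator Σ(Δz_t−Δz̄)(Δz_{t+1}−Δz̄) = -41.7160
Denominator Σ(Δz_t−Δz̄)² = 739.5556
r_1(Δz) = -41.7160 / 739.5556 = -0.056

-0.056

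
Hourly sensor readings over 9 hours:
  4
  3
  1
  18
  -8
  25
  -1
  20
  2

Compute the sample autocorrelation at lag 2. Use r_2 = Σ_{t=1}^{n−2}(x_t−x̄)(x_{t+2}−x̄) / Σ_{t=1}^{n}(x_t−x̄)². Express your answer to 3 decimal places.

0.663

Mean x̄ = (4 + 3 + 1 + 18 − 8 + 25 − 1 + 20 + 2)/9 = 7.1111
Σ(x_t−x̄)(x_{t+2}−x̄) = (19.0123) + (-44.7654) + (92.3457) + (194.7901) + (122.5679) + (230.5679) + (41.4568) = 655.9753
Denominator Σ(x_t−x̄)² = 988.8889
r_2 = 655.9753 / 988.8889 = 0.663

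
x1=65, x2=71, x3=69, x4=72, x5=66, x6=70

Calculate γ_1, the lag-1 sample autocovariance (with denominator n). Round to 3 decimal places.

Mean x̄ = (65 + 71 + 69 + 72 + 66 + 70)/6 = 68.8333
Σ_{t=1}^{5}(x_t−x̄)(x_{t+1}−x̄) = -19.6944
γ_1 = -19.6944 / 6 = -3.282

-3.282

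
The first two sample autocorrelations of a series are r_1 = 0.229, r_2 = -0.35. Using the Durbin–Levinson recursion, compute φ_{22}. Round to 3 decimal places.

φ_{22} = (r_2 − r_1²) / (1 − r_1²)
r_1² = (0.229)² = 0.052441
Numerator = -0.35 − 0.0524 = -0.4024; denominator = 1 − 0.0524 = 0.9476
φ_{22} = -0.4024 / 0.9476 = -0.425

-0.425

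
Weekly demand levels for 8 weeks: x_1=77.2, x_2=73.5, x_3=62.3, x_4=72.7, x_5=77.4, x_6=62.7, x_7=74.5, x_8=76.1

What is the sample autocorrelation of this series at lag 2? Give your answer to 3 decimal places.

Mean x̄ = (77.2 + 73.5 + 62.3 + 72.7 + 77.4 + 62.7 + 74.5 + 76.1)/8 = 72.0500
Numerator Σ_{t=1}^{6}(x_t−x̄)(x_{t+2}−x̄) = -132.2700
Denominator Σ(x_t−x̄)² = 262.5600
r_2 = -132.2700 / 262.5600 = -0.504

-0.504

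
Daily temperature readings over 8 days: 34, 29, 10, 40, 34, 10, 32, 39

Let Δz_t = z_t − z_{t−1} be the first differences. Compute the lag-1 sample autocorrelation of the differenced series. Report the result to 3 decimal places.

First differences Δz: -5, -19, 30, -6, -24, 22, 7
Mean of differences = 0.7143
Numerator Σ(Δz_t−Δz̄)(Δz_{t+1}−Δz̄) = -887.6531
Denominator Σ(Δz_t−Δz̄)² = 2427.4286
r_1(Δz) = -887.6531 / 2427.4286 = -0.366

-0.366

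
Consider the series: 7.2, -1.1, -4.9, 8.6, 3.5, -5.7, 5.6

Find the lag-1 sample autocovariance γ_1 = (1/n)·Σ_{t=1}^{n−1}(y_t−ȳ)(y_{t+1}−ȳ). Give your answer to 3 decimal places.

Mean ȳ = (7.2 − 1.1 − 4.9 + 8.6 + 3.5 − 5.7 + 5.6)/7 = 1.8857
Σ_{t=1}^{6}(y_t−ȳ)(y_{t+1}−ȳ) = -70.7502
γ_1 = -70.7502 / 7 = -10.107

-10.107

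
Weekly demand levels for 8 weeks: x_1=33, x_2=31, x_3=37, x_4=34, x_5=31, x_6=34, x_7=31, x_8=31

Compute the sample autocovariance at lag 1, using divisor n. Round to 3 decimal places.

Mean x̄ = (33 + 31 + 37 + 34 + 31 + 34 + 31 + 31)/8 = 32.7500
Deviations: 0.2500, -1.7500, 4.2500, 1.2500, -1.7500, 1.2500, -1.7500, -1.7500
Σ_{t=1}^{7}(x_t−x̄)(x_{t+1}−x̄) = -6.0625
γ_1 = -6.0625 / 8 = -0.758

-0.758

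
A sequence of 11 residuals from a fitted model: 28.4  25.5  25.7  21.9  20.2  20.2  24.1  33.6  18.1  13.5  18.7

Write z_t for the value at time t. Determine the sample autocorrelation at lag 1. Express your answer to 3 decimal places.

Mean z̄ = (28.4 + 25.5 + 25.7 + 21.9 + 20.2 + 20.2 + 24.1 + 33.6 + 18.1 + 13.5 + 18.7)/11 = 22.7182
Numerator Σ_{t=1}^{10}(z_t−z̄)(z_{t+1}−z̄) = 70.9769
Denominator Σ(z_t−z̄)² = 305.0364
r_1 = 70.9769 / 305.0364 = 0.233

0.233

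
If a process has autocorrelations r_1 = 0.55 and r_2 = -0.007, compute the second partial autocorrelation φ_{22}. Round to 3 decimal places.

φ_{22} = (r_2 − r_1²) / (1 − r_1²)
r_1² = (0.55)² = 0.3025
Numerator = -0.007 − 0.3025 = -0.3095; denominator = 1 − 0.3025 = 0.6975
φ_{22} = -0.3095 / 0.6975 = -0.444

-0.444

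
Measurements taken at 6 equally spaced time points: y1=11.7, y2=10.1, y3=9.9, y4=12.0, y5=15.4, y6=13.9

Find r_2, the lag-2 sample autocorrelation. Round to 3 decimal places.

-0.269

Mean ȳ = (11.7 + 10.1 + 9.9 + 12.0 + 15.4 + 13.9)/6 = 12.1667
Deviations from mean: -0.4667, -2.0667, -2.2667, -0.1667, 3.2333, 1.7333
Σ(y_t−ȳ)(y_{t+2}−ȳ) = (1.0578) + (0.3444) + (-7.3289) + (-0.2889) = -6.2156
Denominator Σ(y_t−ȳ)² = 23.1133
r_2 = -6.2156 / 23.1133 = -0.269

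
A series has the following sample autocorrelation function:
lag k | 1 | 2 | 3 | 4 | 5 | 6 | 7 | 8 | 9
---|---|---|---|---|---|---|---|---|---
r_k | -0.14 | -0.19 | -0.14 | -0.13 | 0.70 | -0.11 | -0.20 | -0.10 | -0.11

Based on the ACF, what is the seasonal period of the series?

5

The largest autocorrelation is r_5 = 0.70; the remaining lags stay at or below -0.10.
The dominant spike at lag 5 indicates a seasonal period of 5.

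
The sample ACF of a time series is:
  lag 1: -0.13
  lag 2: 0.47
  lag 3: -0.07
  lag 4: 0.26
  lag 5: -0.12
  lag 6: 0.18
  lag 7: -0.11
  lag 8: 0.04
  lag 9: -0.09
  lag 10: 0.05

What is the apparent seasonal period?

2

The largest autocorrelation is r_2 = 0.47, with weaker echoes at lags 4 (0.26) and 6 (0.18); the remaining lags stay at or below 0.05.
The dominant spike at lag 2 indicates a seasonal period of 2.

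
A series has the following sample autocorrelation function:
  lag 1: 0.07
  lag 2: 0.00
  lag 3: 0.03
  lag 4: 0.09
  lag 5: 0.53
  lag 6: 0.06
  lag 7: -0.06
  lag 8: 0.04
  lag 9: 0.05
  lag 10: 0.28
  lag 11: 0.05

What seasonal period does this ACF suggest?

The largest autocorrelation is r_5 = 0.53, with a weaker echo at lag 10 (0.28); the remaining lags stay at or below 0.09.
The dominant spike at lag 5 indicates a seasonal period of 5.

5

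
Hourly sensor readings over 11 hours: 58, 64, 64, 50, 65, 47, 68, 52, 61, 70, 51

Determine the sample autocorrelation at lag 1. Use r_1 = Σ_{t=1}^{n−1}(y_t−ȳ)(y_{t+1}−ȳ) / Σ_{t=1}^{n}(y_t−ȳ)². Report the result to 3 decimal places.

-0.639

Mean ȳ = (58 + 64 + 64 + 50 + 65 + 47 + 68 + 52 + 61 + 70 + 51)/11 = 59.0909
Numerator Σ_{t=1}^{10}(y_t−ȳ)(y_{t+1}−ȳ) = -402.9174
Denominator Σ(y_t−ȳ)² = 630.9091
r_1 = -402.9174 / 630.9091 = -0.639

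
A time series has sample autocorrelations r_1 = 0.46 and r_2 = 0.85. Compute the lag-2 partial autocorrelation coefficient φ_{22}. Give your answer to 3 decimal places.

φ_{22} = (r_2 − r_1²) / (1 − r_1²)
r_1² = (0.46)² = 0.2116
Numerator = 0.85 − 0.2116 = 0.6384; denominator = 1 − 0.2116 = 0.7884
φ_{22} = 0.6384 / 0.7884 = 0.810

0.810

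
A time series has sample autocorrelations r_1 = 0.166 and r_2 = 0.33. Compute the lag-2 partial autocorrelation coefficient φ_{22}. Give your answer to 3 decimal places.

φ_{22} = (r_2 − r_1²) / (1 − r_1²)
r_1² = (0.166)² = 0.027556
Numerator = 0.33 − 0.0276 = 0.3024; denominator = 1 − 0.0276 = 0.9724
φ_{22} = 0.3024 / 0.9724 = 0.311

0.311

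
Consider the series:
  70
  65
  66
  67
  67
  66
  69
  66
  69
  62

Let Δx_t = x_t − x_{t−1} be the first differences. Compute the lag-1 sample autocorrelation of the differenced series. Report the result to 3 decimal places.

First differences Δx: -5, 1, 1, 0, -1, 3, -3, 3, -7
Mean of differences = -0.8889
Numerator Σ(Δx_t−Δx̄)(Δx_{t+1}−Δx̄) = -43.2346
Denominator Σ(Δx_t−Δx̄)² = 96.8889
r_1(Δx) = -43.2346 / 96.8889 = -0.446

-0.446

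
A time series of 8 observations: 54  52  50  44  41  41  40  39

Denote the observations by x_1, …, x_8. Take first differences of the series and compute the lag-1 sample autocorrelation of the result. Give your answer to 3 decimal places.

0.205

First differences Δx: -2, -2, -6, -3, 0, -1, -1
Mean of differences = -2.1429
Numerator Σ(Δx_t−Δx̄)(Δx_{t+1}−Δx̄) = 4.6939
Denominator Σ(Δx_t−Δx̄)² = 22.8571
r_1(Δx) = 4.6939 / 22.8571 = 0.205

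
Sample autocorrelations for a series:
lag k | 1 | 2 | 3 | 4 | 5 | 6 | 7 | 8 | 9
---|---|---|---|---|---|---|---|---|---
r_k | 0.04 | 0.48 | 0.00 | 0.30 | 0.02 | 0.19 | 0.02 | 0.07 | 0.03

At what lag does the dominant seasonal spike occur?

2

The largest autocorrelation is r_2 = 0.48, with weaker echoes at lags 4 (0.30) and 6 (0.19); the remaining lags stay at or below 0.07.
The dominant spike at lag 2 indicates a seasonal period of 2.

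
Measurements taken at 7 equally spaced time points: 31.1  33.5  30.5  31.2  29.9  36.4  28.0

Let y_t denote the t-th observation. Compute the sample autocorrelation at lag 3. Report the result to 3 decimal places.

-0.157

Mean ȳ = (31.1 + 33.5 + 30.5 + 31.2 + 29.9 + 36.4 + 28.0)/7 = 31.5143
Deviations from mean: -0.4143, 1.9857, -1.0143, -0.3143, -1.6143, 4.8857, -3.5143
Numerator Σ_{t=1}^{4}(y_t−ȳ)(y_{t+3}−ȳ) = -6.9263
Denominator Σ(y_t−ȳ)² = 44.0686
r_3 = -6.9263 / 44.0686 = -0.157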